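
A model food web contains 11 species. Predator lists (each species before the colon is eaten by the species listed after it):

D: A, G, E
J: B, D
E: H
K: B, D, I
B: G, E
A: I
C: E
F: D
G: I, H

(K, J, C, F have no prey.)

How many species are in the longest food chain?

One longest chain: K → D → A → I.
It has 4 species and 3 links.

4 species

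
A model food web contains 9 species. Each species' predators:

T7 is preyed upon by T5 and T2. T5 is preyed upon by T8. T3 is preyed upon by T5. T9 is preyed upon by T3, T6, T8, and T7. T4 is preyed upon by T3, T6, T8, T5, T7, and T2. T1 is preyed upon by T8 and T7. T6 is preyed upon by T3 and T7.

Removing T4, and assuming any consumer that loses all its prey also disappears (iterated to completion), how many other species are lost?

0

Remove T4.
Every predator of it retains at least one other prey: T6 still has T9; T7 still has T1, T9, T6; T3 still has T9, T6; T2 still has T7; T5 still has T7, T3; T8 still has T1, T9, T5.
No consumer loses all prey, so no secondary extinctions occur.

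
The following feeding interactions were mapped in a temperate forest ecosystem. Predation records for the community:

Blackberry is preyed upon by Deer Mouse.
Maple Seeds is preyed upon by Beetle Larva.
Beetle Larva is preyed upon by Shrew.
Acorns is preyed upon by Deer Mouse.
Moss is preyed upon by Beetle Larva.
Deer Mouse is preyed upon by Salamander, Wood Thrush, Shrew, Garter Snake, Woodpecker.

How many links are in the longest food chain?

One longest chain: Acorns → Deer Mouse → Garter Snake.
It has 3 species and 2 links.

2 links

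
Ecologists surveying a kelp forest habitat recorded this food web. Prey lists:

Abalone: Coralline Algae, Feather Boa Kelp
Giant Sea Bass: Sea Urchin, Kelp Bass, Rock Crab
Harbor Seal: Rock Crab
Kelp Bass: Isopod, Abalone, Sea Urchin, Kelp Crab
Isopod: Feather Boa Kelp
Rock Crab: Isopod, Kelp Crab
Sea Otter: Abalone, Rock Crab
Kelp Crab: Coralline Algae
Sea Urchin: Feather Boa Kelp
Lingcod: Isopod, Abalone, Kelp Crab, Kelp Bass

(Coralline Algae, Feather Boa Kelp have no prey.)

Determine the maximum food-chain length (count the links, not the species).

One longest chain: Feather Boa Kelp → Isopod → Rock Crab → Sea Otter.
It has 4 species and 3 links.

3 links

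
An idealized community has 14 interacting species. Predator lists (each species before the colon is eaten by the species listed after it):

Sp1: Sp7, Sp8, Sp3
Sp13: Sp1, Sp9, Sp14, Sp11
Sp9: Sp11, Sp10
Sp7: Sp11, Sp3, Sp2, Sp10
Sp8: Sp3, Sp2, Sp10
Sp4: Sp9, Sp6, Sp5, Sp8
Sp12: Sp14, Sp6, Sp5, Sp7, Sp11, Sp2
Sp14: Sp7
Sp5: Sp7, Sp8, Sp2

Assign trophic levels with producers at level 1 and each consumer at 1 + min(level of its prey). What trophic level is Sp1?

Sp13 is a producer → level 1.
Sp1 eats Sp13 → level 2.

Trophic level 2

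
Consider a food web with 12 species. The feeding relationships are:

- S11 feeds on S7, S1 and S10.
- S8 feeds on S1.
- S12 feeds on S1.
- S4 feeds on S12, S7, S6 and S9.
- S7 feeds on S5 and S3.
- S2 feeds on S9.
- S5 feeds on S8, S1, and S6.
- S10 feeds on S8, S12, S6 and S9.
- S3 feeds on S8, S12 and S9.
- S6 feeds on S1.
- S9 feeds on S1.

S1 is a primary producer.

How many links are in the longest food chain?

4 links

One longest chain: S1 → S8 → S3 → S7 → S11.
It has 5 species and 4 links.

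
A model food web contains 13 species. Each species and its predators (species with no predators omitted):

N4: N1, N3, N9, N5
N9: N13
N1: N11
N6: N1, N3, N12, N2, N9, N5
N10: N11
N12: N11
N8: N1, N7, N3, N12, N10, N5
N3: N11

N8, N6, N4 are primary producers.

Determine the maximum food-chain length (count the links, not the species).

2 links

One longest chain: N8 → N1 → N11.
It has 3 species and 2 links.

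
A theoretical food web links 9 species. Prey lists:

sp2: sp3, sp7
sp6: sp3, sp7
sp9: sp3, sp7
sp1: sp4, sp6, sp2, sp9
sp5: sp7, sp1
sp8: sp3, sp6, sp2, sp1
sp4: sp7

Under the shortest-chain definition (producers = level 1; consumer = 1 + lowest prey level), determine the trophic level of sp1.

sp7 is a producer → level 1.
sp4 eats sp7 → level 2.
sp1 eats sp4 → level 3.
No prey of sp1 is below level 2, so 3 is the minimum.

Trophic level 3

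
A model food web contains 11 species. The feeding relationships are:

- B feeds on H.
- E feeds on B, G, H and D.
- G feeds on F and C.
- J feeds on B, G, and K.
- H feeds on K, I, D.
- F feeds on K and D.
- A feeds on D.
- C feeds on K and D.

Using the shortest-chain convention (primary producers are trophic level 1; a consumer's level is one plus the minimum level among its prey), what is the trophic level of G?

D is a producer → level 1.
C eats D → level 2.
G eats C → level 3.
No prey of G is below level 2, so 3 is the minimum.

Trophic level 3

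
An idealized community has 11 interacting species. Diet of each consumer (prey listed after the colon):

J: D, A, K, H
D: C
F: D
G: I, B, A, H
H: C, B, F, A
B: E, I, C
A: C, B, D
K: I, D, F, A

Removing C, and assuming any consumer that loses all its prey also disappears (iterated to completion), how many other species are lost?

2

Remove C.
Round 1: D (all prey gone) → extinct.
Round 2: F (all prey gone) → extinct.
No further losses. Total secondary extinctions: 2.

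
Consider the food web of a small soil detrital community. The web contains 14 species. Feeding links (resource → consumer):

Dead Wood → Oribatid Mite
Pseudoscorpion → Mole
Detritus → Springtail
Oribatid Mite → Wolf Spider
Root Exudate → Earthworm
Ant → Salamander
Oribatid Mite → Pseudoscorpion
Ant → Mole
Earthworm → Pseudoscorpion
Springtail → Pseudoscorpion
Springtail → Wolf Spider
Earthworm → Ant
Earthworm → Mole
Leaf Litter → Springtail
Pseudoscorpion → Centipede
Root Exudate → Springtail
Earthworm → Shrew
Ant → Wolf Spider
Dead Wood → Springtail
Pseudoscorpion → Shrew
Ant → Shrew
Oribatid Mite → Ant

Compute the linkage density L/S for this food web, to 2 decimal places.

There are L = 22 links among S = 14 species.
L/S = 22/14 = 1.5714 ≈ 1.57.

L/S = 1.57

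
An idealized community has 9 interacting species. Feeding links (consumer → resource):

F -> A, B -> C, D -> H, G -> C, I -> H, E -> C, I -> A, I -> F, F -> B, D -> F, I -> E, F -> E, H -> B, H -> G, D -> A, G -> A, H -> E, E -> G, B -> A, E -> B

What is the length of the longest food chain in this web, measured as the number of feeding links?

One longest chain: C → G → E → F → D.
It has 5 species and 4 links.

4 links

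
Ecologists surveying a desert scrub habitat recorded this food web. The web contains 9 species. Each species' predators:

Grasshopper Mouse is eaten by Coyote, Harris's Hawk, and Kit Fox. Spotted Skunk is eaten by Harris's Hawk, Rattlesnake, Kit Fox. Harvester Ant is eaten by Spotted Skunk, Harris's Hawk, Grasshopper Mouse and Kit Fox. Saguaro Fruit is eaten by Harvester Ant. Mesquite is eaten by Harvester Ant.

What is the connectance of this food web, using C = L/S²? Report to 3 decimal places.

C = 0.148

The web has S = 9 species and L = 12 feeding links.
C = L / S² = 12 / 81 = 0.1481 ≈ 0.148.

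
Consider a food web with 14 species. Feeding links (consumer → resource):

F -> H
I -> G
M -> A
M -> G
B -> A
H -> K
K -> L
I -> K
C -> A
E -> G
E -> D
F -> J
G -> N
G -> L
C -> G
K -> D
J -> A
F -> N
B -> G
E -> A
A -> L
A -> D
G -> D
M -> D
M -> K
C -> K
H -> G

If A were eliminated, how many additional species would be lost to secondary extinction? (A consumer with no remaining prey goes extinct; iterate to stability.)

1

Remove A.
Round 1: J (all prey gone) → extinct.
No further losses. Total secondary extinctions: 1.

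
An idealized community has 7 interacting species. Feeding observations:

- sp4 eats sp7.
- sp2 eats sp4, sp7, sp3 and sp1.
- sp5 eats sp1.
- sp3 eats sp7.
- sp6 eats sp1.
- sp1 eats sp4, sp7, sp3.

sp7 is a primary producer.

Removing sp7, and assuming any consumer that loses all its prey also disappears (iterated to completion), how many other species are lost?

6

Remove sp7.
Round 1: sp4 (all prey gone), sp3 (all prey gone) → extinct.
Round 2: sp1 (all prey gone) → extinct.
Round 3: sp2 (all prey gone), sp5 (all prey gone), sp6 (all prey gone) → extinct.
No further losses. Total secondary extinctions: 6.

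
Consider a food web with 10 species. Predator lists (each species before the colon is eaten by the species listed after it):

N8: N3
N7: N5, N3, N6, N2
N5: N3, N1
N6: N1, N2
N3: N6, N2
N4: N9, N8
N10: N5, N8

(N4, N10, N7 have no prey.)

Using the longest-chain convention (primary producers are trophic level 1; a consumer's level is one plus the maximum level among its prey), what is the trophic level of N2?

Trophic level 5

N10 is a producer → level 1.
N5 eats N10 (level 1); other prey at levels: N7 1 → level 2.
N3 eats N5 (level 2); other prey at levels: N7 1, N8 2 → level 3.
N6 eats N3 (level 3); other prey at levels: N7 1 → level 4.
N2 eats N6 (level 4); other prey at levels: N7 1, N3 3 → level 5.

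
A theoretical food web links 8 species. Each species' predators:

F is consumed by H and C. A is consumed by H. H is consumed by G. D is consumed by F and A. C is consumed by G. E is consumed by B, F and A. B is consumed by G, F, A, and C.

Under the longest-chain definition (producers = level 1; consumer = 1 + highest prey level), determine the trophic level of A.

E is a producer → level 1.
B eats E → level 2.
A eats B (level 2); other prey at levels: D 1, E 1 → level 3.

Trophic level 3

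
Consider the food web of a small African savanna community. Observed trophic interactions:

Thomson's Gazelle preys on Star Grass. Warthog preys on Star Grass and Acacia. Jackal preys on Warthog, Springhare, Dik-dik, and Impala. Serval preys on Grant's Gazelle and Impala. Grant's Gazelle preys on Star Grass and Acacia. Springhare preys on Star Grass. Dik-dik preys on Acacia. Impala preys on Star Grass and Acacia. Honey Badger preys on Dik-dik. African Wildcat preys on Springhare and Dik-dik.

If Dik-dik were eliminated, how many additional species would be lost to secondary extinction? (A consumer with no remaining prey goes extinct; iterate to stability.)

1

Remove Dik-dik.
Round 1: Honey Badger (all prey gone) → extinct.
No further losses. Total secondary extinctions: 1.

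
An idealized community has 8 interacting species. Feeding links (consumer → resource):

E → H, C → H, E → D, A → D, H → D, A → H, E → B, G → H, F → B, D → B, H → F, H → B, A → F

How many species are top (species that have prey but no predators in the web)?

Top species (has prey, but nothing eats it): A, E, G, C.
Count: 4.

4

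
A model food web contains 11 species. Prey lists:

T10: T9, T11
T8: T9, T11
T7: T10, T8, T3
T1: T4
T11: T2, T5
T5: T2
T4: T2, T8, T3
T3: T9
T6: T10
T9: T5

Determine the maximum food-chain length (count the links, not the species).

One longest chain: T2 → T5 → T9 → T8 → T4 → T1.
It has 6 species and 5 links.

5 links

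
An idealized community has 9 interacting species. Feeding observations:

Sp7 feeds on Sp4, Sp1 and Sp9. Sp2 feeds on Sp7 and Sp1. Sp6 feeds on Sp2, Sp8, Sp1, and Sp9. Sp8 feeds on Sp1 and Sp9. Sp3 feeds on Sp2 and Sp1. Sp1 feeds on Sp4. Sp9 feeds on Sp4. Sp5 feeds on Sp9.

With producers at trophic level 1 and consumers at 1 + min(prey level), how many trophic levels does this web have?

3

Producers (level 1): Sp4.
Following each consumer down to its lowest-level prey: Sp4 → Sp1 → Sp3 (levels 1 through 3).
All prey of Sp3 (Sp1 2, Sp2 3) are at level 2 or above, so Sp3 is at level 1 + 2 = 3.
Every consumer has at least one prey at level 2 or below, so none exceeds level 3.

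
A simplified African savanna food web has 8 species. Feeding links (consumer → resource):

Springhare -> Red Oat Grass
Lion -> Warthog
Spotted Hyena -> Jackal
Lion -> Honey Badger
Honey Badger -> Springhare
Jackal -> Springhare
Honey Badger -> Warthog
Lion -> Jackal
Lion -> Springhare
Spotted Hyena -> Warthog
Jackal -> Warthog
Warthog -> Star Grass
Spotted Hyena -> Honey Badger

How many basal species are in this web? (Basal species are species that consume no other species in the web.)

Basal species (no prey listed): Star Grass, Red Oat Grass.
Count: 2.

2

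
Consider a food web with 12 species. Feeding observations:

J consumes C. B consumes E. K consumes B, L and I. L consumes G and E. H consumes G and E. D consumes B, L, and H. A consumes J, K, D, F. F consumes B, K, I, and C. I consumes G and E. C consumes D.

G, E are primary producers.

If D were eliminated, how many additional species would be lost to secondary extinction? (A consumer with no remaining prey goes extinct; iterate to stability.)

Remove D.
Round 1: C (all prey gone) → extinct.
Round 2: J (all prey gone) → extinct.
No further losses. Total secondary extinctions: 2.

2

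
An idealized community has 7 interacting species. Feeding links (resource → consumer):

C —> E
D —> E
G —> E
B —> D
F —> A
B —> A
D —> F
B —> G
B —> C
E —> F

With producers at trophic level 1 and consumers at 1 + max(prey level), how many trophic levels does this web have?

5

Producers (level 1): B.
B → D → E → F → A gives A level 5.
No species has a prey at level 5, so no species reaches level 6.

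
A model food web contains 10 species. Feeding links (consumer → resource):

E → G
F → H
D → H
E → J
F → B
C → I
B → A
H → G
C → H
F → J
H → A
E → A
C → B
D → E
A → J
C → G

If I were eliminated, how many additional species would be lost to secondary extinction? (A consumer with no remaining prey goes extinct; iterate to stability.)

0

Remove I.
Every predator of it retains at least one other prey: C still has G, B, H.
No consumer loses all prey, so no secondary extinctions occur.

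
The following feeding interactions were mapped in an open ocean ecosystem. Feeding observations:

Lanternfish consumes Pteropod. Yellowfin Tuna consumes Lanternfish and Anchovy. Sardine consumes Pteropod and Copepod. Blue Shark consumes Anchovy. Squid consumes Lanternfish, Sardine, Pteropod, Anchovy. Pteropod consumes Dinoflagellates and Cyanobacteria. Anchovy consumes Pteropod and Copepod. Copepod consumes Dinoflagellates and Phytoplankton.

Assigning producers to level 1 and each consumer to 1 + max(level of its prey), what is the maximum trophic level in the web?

Producers (level 1): Dinoflagellates, Cyanobacteria, Phytoplankton.
Dinoflagellates → Pteropod → Lanternfish → Yellowfin Tuna gives Yellowfin Tuna level 4.
No species has a prey at level 4, so no species reaches level 5.

4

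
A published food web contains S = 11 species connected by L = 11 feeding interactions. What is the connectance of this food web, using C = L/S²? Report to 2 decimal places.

C = 0.09

The web has S = 11 species and L = 11 feeding links.
C = L / S² = 11 / 121 = 0.0909 ≈ 0.09.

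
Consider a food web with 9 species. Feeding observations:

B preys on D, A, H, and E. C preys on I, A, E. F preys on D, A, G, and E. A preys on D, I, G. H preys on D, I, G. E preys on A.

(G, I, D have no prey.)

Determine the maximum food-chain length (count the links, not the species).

3 links

One longest chain: G → A → E → B.
It has 4 species and 3 links.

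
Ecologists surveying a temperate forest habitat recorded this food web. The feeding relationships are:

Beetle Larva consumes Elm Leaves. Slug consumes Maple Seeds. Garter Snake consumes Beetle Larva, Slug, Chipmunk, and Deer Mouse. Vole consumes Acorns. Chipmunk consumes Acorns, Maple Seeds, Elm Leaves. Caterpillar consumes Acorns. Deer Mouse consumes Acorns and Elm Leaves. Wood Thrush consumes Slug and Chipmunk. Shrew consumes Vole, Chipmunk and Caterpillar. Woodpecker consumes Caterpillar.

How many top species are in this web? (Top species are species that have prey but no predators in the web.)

Top species (has prey, but nothing eats it): Woodpecker, Wood Thrush, Shrew, Garter Snake.
Count: 4.

4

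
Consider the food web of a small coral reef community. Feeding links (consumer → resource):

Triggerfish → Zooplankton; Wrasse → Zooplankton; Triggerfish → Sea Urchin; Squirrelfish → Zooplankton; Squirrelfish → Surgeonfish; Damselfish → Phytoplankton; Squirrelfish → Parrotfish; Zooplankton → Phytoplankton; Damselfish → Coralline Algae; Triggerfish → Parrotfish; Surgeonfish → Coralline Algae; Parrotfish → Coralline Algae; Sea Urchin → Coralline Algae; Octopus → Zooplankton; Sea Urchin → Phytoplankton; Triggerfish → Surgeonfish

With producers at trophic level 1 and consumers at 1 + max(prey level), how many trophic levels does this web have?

Producers (level 1): Phytoplankton, Coralline Algae.
Phytoplankton → Zooplankton → Squirrelfish gives Squirrelfish level 3.
No species has a prey at level 3, so no species reaches level 4.

3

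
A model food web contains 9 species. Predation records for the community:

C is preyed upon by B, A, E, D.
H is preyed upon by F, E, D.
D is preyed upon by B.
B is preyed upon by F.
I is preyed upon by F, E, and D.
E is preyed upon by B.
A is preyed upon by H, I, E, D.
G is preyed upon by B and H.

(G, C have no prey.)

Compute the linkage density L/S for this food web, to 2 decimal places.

There are L = 19 links among S = 9 species.
L/S = 19/9 = 2.1111 ≈ 2.11.

L/S = 2.11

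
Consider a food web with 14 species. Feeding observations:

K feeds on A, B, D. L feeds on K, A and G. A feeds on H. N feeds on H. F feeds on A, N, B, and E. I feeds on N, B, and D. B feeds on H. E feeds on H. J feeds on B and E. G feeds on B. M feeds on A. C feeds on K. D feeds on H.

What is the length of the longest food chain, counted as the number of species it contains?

4 species

One longest chain: H → A → K → C.
It has 4 species and 3 links.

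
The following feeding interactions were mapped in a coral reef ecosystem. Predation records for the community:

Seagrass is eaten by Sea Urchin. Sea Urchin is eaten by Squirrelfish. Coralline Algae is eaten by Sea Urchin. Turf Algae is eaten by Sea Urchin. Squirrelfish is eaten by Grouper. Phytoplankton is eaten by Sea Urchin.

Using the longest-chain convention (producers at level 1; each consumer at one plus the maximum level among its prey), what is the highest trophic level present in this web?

4

Producers (level 1): Seagrass, Phytoplankton, Coralline Algae, Turf Algae.
Seagrass → Sea Urchin → Squirrelfish → Grouper gives Grouper level 4.
No species has a prey at level 4, so no species reaches level 5.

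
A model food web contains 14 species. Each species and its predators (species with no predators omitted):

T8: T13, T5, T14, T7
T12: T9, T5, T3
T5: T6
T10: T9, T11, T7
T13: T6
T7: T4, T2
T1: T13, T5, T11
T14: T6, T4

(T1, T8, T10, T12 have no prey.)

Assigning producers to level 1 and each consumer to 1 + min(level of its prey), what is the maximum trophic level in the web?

Producers (level 1): T1, T8, T10, T12.
Following each consumer down to its lowest-level prey: T8 → T7 → T2 (levels 1 through 3).
All prey of T2 (T7 2) are at level 2 or above, so T2 is at level 1 + 2 = 3.
Every consumer has at least one prey at level 2 or below, so none exceeds level 3.

3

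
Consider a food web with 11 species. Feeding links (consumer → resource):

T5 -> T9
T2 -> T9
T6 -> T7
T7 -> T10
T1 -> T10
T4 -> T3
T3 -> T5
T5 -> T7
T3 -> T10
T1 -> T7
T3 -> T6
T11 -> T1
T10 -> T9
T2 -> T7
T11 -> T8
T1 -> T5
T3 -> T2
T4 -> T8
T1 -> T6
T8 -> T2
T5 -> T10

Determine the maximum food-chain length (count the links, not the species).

5 links

One longest chain: T9 → T10 → T7 → T6 → T3 → T4.
It has 6 species and 5 links.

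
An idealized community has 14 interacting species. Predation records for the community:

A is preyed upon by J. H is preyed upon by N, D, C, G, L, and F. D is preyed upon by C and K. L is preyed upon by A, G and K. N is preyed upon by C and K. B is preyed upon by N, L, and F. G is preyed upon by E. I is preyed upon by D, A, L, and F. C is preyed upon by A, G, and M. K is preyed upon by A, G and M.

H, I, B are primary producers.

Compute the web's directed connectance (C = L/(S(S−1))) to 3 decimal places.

C = 0.154

The web has S = 14 species and L = 28 feeding links.
C = L / (S(S−1)) = 28 / 182 = 0.1538 ≈ 0.154.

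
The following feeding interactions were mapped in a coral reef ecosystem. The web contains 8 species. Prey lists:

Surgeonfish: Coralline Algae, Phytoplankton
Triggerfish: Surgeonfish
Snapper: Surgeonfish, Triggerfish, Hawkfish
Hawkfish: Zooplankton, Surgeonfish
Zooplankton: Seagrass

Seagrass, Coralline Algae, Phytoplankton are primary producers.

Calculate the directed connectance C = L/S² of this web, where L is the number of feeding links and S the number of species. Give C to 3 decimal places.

C = 0.141

The web has S = 8 species and L = 9 feeding links.
C = L / S² = 9 / 64 = 0.1406 ≈ 0.141.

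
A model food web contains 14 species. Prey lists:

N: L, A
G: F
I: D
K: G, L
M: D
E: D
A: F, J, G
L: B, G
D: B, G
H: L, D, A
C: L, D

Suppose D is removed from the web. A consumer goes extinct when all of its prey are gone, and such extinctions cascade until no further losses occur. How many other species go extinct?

Remove D.
Round 1: E (all prey gone), I (all prey gone), M (all prey gone) → extinct.
No further losses. Total secondary extinctions: 3.

3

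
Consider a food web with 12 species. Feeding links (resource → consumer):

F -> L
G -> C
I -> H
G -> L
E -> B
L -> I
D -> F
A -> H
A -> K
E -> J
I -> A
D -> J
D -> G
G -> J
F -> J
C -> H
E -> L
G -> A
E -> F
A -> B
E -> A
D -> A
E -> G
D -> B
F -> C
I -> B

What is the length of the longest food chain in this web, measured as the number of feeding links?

5 links

One longest chain: D → F → L → I → A → B.
It has 6 species and 5 links.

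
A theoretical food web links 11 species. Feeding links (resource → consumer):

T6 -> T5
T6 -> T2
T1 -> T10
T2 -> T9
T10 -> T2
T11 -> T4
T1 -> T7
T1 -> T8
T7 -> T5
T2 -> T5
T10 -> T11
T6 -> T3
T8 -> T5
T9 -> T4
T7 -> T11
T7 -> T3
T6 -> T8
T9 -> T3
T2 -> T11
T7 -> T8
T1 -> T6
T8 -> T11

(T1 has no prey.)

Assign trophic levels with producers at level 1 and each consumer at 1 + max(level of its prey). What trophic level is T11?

T1 is a producer → level 1.
T7 eats T1 → level 2.
T8 eats T7 (level 2); other prey at levels: T1 1, T6 2 → level 3.
T11 eats T8 (level 3); other prey at levels: T7 2, T10 2, T2 3 → level 4.

Trophic level 4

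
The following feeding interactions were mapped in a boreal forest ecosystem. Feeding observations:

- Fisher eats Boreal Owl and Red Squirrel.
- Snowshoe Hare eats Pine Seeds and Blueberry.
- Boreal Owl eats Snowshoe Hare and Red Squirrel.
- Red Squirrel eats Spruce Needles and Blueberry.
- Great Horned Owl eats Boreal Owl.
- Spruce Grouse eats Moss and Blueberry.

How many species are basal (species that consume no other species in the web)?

4

Basal species (no prey listed): Blueberry, Spruce Needles, Moss, Pine Seeds.
Count: 4.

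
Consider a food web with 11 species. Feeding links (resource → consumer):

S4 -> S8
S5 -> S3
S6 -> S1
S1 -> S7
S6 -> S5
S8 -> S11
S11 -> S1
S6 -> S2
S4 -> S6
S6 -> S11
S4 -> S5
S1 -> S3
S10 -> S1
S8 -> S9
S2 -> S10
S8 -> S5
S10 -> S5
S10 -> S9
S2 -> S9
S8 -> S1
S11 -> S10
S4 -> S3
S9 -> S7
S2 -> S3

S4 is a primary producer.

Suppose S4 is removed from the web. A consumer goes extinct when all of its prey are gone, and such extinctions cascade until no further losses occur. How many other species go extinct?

10

Remove S4.
Round 1: S6 (all prey gone), S8 (all prey gone) → extinct.
Round 2: S2 (all prey gone), S11 (all prey gone) → extinct.
Round 3: S10 (all prey gone) → extinct.
Round 4: S5 (all prey gone), S9 (all prey gone), S1 (all prey gone) → extinct.
Round 5: S3 (all prey gone), S7 (all prey gone) → extinct.
No further losses. Total secondary extinctions: 10.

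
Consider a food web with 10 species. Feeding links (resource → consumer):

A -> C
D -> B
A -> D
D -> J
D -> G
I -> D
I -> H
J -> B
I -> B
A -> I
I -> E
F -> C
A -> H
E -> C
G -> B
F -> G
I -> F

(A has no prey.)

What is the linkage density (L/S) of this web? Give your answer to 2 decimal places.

There are L = 17 links among S = 10 species.
L/S = 17/10 = 1.7000 ≈ 1.70.

L/S = 1.70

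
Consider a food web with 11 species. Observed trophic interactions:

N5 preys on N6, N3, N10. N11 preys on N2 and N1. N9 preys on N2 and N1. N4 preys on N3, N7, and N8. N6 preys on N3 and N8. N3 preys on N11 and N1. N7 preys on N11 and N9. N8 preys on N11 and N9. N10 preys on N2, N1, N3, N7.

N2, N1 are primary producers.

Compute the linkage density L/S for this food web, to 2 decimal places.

There are L = 22 links among S = 11 species.
L/S = 22/11 = 2.0000 ≈ 2.00.

L/S = 2.00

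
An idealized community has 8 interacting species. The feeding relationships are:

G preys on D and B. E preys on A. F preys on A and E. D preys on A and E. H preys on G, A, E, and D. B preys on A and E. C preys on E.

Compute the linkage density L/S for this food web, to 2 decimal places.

L/S = 1.75

There are L = 14 links among S = 8 species.
L/S = 14/8 = 1.7500 ≈ 1.75.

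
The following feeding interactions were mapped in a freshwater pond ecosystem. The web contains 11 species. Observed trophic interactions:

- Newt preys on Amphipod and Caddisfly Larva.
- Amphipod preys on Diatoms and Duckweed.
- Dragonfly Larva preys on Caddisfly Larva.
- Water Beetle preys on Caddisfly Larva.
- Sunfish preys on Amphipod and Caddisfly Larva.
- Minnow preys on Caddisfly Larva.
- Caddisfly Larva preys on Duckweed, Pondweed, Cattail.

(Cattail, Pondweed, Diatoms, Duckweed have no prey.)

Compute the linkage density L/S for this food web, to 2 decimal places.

There are L = 12 links among S = 11 species.
L/S = 12/11 = 1.0909 ≈ 1.09.

L/S = 1.09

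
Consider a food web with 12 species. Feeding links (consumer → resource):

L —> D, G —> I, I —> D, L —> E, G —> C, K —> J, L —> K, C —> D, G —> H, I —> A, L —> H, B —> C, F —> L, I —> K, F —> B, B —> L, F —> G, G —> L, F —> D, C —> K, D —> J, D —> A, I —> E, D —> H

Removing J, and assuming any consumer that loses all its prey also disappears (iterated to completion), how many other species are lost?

Remove J.
Round 1: K (all prey gone) → extinct.
No further losses. Total secondary extinctions: 1.

1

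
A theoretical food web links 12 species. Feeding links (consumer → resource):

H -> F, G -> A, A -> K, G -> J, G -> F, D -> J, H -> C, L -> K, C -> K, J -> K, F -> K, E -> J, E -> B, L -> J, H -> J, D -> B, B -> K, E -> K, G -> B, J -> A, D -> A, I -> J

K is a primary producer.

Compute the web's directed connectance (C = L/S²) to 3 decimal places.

C = 0.153

The web has S = 12 species and L = 22 feeding links.
C = L / S² = 22 / 144 = 0.1528 ≈ 0.153.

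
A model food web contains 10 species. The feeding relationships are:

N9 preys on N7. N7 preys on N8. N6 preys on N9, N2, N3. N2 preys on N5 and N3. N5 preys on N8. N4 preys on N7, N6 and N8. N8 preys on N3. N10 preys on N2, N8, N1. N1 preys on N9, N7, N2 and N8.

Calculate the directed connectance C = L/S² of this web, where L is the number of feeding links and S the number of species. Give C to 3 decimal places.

The web has S = 10 species and L = 19 feeding links.
C = L / S² = 19 / 100 = 0.1900 ≈ 0.190.

C = 0.190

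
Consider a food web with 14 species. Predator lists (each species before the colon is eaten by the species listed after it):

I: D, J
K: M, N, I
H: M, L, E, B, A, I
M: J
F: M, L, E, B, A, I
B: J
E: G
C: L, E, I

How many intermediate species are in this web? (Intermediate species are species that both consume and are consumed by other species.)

4

Intermediate species (has both prey and predators): M, E, B, I.
Count: 4.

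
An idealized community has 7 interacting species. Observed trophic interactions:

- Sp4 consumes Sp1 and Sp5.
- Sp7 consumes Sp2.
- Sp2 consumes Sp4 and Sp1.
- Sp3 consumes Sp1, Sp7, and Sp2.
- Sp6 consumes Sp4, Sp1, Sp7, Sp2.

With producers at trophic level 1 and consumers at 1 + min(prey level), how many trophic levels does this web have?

Producers (level 1): Sp5, Sp1.
Following each consumer down to its lowest-level prey: Sp1 → Sp2 → Sp7 (levels 1 through 3).
All prey of Sp7 (Sp2 2) are at level 2 or above, so Sp7 is at level 1 + 2 = 3.
Every consumer has at least one prey at level 2 or below, so none exceeds level 3.

3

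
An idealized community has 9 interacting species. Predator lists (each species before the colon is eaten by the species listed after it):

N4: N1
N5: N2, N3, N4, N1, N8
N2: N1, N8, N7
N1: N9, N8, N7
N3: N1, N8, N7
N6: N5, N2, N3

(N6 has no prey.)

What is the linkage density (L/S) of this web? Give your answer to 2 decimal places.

L/S = 2.00

There are L = 18 links among S = 9 species.
L/S = 18/9 = 2.0000 ≈ 2.00.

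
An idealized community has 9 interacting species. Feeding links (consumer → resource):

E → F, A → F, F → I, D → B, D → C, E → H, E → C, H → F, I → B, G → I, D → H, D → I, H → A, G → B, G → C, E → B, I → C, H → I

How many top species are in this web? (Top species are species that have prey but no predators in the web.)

Top species (has prey, but nothing eats it): G, D, E.
Count: 3.

3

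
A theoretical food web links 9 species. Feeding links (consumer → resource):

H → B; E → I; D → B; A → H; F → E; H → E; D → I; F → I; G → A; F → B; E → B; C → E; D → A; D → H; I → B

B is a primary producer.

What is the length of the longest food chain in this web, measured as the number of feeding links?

5 links

One longest chain: B → I → E → H → A → G.
It has 6 species and 5 links.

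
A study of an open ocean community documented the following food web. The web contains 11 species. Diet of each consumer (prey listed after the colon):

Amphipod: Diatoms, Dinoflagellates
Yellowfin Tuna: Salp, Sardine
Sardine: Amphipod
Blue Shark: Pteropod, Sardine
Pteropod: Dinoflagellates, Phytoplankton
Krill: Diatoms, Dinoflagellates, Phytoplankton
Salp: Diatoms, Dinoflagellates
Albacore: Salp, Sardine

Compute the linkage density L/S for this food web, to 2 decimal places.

There are L = 16 links among S = 11 species.
L/S = 16/11 = 1.4545 ≈ 1.45.

L/S = 1.45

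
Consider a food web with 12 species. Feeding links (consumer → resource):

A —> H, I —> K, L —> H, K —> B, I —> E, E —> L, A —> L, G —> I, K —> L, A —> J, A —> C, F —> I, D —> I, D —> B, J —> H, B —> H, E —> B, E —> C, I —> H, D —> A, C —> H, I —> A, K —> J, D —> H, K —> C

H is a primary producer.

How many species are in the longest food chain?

5 species

One longest chain: H → L → A → I → D.
It has 5 species and 4 links.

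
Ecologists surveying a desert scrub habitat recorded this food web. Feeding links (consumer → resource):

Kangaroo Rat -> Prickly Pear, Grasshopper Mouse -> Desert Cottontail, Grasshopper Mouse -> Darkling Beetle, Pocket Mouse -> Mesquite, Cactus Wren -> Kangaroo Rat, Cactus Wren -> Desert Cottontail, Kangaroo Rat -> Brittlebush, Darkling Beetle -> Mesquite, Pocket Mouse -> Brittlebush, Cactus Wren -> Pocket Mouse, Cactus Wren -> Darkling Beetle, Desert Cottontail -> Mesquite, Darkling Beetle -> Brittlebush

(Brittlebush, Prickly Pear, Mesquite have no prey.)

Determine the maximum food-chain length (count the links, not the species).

2 links

One longest chain: Brittlebush → Darkling Beetle → Cactus Wren.
It has 3 species and 2 links.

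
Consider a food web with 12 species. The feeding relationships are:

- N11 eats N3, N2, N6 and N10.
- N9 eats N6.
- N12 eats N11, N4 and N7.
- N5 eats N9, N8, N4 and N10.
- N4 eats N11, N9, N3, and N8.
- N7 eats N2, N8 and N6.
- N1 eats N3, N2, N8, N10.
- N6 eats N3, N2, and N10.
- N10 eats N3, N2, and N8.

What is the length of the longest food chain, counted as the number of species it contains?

One longest chain: N8 → N10 → N6 → N9 → N4 → N12.
It has 6 species and 5 links.

6 species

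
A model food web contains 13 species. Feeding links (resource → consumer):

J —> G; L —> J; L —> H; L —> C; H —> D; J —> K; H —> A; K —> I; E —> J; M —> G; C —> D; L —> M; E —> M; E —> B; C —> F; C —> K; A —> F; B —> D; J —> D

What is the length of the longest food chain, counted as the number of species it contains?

One longest chain: L → C → K → I.
It has 4 species and 3 links.

4 species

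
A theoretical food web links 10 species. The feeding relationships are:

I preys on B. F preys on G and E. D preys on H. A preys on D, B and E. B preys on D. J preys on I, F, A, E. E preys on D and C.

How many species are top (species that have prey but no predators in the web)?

1

Top species (has prey, but nothing eats it): J.
Count: 1.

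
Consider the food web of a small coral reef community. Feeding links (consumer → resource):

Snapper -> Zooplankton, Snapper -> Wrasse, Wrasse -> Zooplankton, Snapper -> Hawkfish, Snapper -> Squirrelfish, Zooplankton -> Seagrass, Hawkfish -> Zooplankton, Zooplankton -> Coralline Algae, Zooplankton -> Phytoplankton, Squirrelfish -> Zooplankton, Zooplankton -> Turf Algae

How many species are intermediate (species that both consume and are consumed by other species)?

Intermediate species (has both prey and predators): Zooplankton, Squirrelfish, Hawkfish, Wrasse.
Count: 4.

4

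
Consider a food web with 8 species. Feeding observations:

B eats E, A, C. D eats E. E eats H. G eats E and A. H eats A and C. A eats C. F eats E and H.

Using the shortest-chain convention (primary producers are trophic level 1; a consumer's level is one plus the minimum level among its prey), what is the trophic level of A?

Trophic level 2

C is a producer → level 1.
A eats C → level 2.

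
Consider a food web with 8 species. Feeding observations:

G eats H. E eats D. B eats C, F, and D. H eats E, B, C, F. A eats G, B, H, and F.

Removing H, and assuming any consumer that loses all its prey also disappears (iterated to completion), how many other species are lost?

Remove H.
Round 1: G (all prey gone) → extinct.
No further losses. Total secondary extinctions: 1.

1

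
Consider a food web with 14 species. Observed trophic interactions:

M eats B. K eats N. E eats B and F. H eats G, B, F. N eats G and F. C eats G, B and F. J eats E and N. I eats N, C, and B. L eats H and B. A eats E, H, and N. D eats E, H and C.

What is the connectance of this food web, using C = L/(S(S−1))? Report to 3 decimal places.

The web has S = 14 species and L = 25 feeding links.
C = L / (S(S−1)) = 25 / 182 = 0.1374 ≈ 0.137.

C = 0.137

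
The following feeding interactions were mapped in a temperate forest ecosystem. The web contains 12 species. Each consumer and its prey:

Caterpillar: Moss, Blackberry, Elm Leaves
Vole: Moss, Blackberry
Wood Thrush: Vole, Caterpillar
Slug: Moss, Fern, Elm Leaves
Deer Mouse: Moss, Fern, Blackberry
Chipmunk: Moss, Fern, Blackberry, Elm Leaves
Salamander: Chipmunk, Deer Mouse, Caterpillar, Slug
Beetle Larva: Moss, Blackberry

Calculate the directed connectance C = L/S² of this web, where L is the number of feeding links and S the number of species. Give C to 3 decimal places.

C = 0.160

The web has S = 12 species and L = 23 feeding links.
C = L / S² = 23 / 144 = 0.1597 ≈ 0.160.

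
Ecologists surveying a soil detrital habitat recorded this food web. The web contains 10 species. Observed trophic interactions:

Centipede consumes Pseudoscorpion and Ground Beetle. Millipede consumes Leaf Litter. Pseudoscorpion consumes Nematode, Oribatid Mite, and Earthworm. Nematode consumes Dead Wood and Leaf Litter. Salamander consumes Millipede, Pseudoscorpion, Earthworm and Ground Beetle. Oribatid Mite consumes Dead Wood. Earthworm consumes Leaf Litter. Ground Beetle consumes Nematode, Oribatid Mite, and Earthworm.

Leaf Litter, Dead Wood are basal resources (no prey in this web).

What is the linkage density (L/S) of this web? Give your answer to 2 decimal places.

There are L = 17 links among S = 10 species.
L/S = 17/10 = 1.7000 ≈ 1.70.

L/S = 1.70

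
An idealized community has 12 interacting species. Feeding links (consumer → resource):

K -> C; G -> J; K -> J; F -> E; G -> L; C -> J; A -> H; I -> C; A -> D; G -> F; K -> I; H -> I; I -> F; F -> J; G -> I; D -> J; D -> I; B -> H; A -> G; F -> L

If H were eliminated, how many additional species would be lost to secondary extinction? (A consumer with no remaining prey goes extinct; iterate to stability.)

Remove H.
Round 1: B (all prey gone) → extinct.
No further losses. Total secondary extinctions: 1.

1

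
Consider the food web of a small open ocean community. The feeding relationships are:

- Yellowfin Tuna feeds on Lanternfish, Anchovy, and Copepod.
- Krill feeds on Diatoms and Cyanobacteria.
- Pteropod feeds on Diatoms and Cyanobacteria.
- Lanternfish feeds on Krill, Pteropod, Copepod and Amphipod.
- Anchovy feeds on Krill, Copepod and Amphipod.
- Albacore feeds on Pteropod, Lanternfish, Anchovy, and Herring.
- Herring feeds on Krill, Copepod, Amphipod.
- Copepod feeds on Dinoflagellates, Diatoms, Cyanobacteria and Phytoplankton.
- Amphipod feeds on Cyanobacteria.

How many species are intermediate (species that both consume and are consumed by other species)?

7

Intermediate species (has both prey and predators): Krill, Amphipod, Pteropod, Copepod, Lanternfish, Anchovy, Herring.
Count: 7.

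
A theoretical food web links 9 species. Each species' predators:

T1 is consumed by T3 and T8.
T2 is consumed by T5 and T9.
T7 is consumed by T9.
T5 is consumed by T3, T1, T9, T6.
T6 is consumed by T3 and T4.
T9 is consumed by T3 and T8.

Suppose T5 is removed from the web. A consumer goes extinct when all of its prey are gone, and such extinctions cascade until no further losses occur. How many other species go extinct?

Remove T5.
Round 1: T6 (all prey gone), T1 (all prey gone) → extinct.
Round 2: T4 (all prey gone) → extinct.
No further losses. Total secondary extinctions: 3.

3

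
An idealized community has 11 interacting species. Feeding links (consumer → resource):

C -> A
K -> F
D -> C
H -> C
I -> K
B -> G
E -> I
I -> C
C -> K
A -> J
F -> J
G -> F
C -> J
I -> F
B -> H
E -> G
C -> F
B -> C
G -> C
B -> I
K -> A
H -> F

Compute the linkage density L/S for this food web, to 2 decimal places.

There are L = 22 links among S = 11 species.
L/S = 22/11 = 2.0000 ≈ 2.00.

L/S = 2.00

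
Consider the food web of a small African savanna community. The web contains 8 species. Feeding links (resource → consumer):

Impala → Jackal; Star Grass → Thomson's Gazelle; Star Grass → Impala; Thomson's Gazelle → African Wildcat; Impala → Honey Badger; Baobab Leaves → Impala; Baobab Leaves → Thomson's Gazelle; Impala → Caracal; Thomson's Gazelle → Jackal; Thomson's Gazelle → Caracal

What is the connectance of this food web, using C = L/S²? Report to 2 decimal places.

C = 0.16

The web has S = 8 species and L = 10 feeding links.
C = L / S² = 10 / 64 = 0.1562 ≈ 0.16.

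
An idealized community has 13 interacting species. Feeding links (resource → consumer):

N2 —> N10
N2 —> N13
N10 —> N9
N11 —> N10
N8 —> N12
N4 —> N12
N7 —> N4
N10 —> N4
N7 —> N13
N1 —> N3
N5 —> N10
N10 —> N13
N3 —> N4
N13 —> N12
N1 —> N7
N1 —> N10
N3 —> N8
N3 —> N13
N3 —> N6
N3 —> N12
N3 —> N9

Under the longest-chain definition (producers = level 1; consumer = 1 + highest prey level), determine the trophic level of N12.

Trophic level 4

N1 is a producer → level 1.
N3 eats N1 → level 2.
N4 eats N3 (level 2); other prey at levels: N7 2, N10 2 → level 3.
N12 eats N4 (level 3); other prey at levels: N3 2, N13 3, N8 3 → level 4.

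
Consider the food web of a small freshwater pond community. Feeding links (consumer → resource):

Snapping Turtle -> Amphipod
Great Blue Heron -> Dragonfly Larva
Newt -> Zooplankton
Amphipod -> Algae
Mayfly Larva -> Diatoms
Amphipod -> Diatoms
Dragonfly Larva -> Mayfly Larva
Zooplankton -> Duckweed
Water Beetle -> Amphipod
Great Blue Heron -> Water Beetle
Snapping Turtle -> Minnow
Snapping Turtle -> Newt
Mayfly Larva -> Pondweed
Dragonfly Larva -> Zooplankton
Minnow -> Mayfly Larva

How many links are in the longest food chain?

3 links

One longest chain: Diatoms → Amphipod → Water Beetle → Great Blue Heron.
It has 4 species and 3 links.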